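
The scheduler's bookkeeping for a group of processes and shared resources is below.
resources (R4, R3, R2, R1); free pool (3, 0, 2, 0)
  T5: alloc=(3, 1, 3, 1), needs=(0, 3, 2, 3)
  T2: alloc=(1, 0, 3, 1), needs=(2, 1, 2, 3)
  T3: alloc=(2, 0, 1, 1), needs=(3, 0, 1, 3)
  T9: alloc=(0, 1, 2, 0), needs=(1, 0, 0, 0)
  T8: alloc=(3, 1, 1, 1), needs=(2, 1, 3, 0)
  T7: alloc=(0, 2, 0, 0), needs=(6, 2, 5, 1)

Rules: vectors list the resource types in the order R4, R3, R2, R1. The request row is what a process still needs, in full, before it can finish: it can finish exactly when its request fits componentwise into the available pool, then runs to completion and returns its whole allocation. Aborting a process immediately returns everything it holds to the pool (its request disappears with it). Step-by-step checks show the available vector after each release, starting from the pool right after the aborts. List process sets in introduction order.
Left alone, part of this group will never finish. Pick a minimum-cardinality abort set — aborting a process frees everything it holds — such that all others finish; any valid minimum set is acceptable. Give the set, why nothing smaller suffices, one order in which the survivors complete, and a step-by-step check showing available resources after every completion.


Minimum abort set: T5 and T2.
Key observation: T3 could never have finished before the abort; with (4, 1, 6, 2) returned by T5 and T2, it fits at step 3.
Minimality, checking each single-abort alternative: T5 alone leaves T2 blocked (short on R1); T2 alone leaves T5 blocked (short on R1); T3 alone leaves T5 blocked (short on R1); T9 alone leaves T5 blocked (short on R1); T8 alone leaves T5 blocked (short on R1); T7 alone leaves T5 blocked (short on R1).
One survivor order: T8, T7, T3, T9. Verifying each step (post-abort pool first):
  pool = (7, 1, 8, 2)
  T8 needs (2, 1, 3, 0) <= (7, 1, 8, 2) -> finishes; pool += (3, 1, 1, 1) = (10, 2, 9, 3)
  T7 needs (6, 2, 5, 1) <= (10, 2, 9, 3) -> finishes; pool += (0, 2, 0, 0) = (10, 4, 9, 3)
  T3 needs (3, 0, 1, 3) <= (10, 4, 9, 3) -> finishes; pool += (2, 0, 1, 1) = (12, 4, 10, 4)
  T9 needs (1, 0, 0, 0) <= (12, 4, 10, 4) -> finishes; pool += (0, 1, 2, 0) = (12, 5, 12, 4)


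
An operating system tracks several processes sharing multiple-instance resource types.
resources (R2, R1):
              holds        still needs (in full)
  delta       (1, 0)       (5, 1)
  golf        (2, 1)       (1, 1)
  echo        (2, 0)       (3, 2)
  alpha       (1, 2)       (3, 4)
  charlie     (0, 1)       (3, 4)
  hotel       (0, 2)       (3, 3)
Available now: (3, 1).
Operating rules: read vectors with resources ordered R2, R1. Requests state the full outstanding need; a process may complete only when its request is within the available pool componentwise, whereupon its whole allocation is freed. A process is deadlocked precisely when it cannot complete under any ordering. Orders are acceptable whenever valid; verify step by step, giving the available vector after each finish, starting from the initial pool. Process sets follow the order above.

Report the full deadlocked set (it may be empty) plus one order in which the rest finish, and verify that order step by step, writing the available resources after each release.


Deadlocked: alpha, charlie and hotel.
Key observation: the wall is R1: completing golf, echo, delta brings the pool only to (8, 2), and all the rest need more.
One completion order for the rest: golf, echo, delta. Walking it through:
  pool = (3, 1)
  golf needs (1, 1) <= (3, 1) -> finishes; pool += (2, 1) = (5, 2)
  echo needs (3, 2) <= (5, 2) -> finishes; pool += (2, 0) = (7, 2)
  delta needs (5, 1) <= (7, 2) -> finishes; pool += (1, 0) = (8, 2)
The stuck group stays short no matter what:
  alpha still needs (3, 4) but only (8, 2) is free — short on R1
  charlie still needs (3, 4) but only (8, 2) is free — short on R1
  hotel still needs (3, 3) but only (8, 2) is free — short on R1


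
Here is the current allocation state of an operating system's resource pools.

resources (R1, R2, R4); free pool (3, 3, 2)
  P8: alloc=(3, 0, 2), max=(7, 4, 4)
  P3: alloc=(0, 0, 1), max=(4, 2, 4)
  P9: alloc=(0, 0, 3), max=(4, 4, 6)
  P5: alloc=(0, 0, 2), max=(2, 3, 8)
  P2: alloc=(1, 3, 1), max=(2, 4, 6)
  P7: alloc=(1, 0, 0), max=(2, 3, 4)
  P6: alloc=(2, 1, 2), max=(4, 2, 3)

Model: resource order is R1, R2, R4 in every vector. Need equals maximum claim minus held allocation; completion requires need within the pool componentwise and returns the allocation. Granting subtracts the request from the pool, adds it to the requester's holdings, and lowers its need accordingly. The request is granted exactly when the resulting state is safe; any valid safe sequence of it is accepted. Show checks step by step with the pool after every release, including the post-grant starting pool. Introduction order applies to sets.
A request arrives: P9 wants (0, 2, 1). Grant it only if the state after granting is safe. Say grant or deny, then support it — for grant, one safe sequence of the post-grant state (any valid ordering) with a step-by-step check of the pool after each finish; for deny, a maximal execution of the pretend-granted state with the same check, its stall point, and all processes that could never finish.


GRANT — the state after the grant stays safe, e.g. via P6, P9, P2, P5, P8, P7, P3.
Key observation: (3, 1, 1) free after granting still covers P6 first, and each release covers the next.
Verifying the post-grant state step by step:
  pool = (3, 1, 1)
  P6 needs (2, 1, 1) <= (3, 1, 1) -> finishes; pool += (2, 1, 2) = (5, 2, 3)
  P9 needs (4, 2, 2) <= (5, 2, 3) -> finishes; pool += (0, 2, 4) = (5, 4, 7)
  P2 needs (1, 1, 5) <= (5, 4, 7) -> finishes; pool += (1, 3, 1) = (6, 7, 8)
  P5 needs (2, 3, 6) <= (6, 7, 8) -> finishes; pool += (0, 0, 2) = (6, 7, 10)
  P8 needs (4, 4, 2) <= (6, 7, 10) -> finishes; pool += (3, 0, 2) = (9, 7, 12)
  P7 needs (1, 3, 4) <= (9, 7, 12) -> finishes; pool += (1, 0, 0) = (10, 7, 12)
  P3 needs (4, 2, 3) <= (10, 7, 12) -> finishes; pool += (0, 0, 1) = (10, 7, 13)


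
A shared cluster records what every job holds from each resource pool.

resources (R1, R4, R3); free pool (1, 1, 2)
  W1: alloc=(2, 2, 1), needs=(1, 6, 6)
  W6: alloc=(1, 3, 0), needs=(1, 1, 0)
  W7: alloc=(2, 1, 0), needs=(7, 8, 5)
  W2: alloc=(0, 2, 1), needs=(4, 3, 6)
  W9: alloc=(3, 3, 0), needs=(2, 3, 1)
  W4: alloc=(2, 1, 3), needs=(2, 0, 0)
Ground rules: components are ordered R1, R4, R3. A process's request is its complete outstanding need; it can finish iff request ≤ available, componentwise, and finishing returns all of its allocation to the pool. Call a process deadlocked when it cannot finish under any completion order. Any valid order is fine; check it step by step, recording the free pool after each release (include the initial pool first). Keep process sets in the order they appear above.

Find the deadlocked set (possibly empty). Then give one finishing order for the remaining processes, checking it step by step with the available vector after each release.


Deadlocked: W1 and W2.
Key observation: after W6, W4, W9, W7 complete, (9, 9, 5) is the best the pool ever gets, yet each leftover process wants more R3.
A valid finishing order for the others: W6, W4, W9, W7. Step-by-step check:
  pool = (1, 1, 2)
  W6: need (1, 1, 0) fits (1, 1, 2); releases (1, 3, 0), pool now (2, 4, 2)
  W4: need (2, 0, 0) fits (2, 4, 2); releases (2, 1, 3), pool now (4, 5, 5)
  W9: need (2, 3, 1) fits (4, 5, 5); releases (3, 3, 0), pool now (7, 8, 5)
  W7: need (7, 8, 5) fits (7, 8, 5); releases (2, 1, 0), pool now (9, 9, 5)
The blocked processes can never fit:
  W1 cannot run: need (1, 6, 6) vs free (9, 9, 5) (insufficient R3)
  W2 cannot run: need (4, 3, 6) vs free (9, 9, 5) (insufficient R3)


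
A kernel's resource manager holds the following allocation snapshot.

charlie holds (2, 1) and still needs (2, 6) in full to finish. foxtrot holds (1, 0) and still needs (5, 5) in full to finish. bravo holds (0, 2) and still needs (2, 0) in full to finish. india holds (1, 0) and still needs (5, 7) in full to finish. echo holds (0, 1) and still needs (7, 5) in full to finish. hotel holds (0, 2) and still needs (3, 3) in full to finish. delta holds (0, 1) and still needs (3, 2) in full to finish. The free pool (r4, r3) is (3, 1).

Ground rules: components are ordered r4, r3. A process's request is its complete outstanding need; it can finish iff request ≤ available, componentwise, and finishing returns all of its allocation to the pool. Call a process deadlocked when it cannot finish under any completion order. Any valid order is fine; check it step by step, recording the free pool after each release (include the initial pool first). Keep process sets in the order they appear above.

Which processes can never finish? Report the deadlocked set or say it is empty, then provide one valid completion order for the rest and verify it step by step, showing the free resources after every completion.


The deadlocked set is empty.
Key observation: starting with bravo, each completion frees enough for the next — no one is permanently blocked.
The rest can finish in the order bravo, hotel, delta, charlie, foxtrot, india, echo. Check, step by step:
  pool = (3, 1)
  bravo needs (2, 0) <= (3, 1) -> finishes; pool += (0, 2) = (3, 3)
  hotel needs (3, 3) <= (3, 3) -> finishes; pool += (0, 2) = (3, 5)
  delta needs (3, 2) <= (3, 5) -> finishes; pool += (0, 1) = (3, 6)
  charlie needs (2, 6) <= (3, 6) -> finishes; pool += (2, 1) = (5, 7)
  foxtrot needs (5, 5) <= (5, 7) -> finishes; pool += (1, 0) = (6, 7)
  india needs (5, 7) <= (6, 7) -> finishes; pool += (1, 0) = (7, 7)
  echo needs (7, 5) <= (7, 7) -> finishes; pool += (0, 1) = (7, 8)


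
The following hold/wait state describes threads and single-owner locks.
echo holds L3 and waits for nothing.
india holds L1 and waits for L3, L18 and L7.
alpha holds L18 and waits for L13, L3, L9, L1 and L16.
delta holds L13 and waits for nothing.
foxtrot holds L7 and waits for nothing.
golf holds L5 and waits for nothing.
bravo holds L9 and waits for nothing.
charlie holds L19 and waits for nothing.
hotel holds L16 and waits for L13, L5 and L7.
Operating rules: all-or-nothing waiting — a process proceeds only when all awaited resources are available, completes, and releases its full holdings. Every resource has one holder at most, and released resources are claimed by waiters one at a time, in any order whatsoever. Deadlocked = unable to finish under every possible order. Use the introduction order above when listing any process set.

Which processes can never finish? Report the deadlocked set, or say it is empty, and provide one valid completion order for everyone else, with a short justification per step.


Deadlocked: india and alpha.
Key observation: india -> alpha -> india is a circular wait — nothing in it can go first; no other process is dragged down with it.
A valid finishing order for the others: foxtrot, delta, golf, hotel, charlie, echo, bravo.
Walking it through:
  run foxtrot (it waits on nothing); releases L7
  run delta (it waits on nothing); releases L13
  run golf (it waits on nothing); releases L5
  hotel waits on L13, L5 and L7 — all released -> runs and releases L16
  run charlie (it waits on nothing); releases L19
  run echo (it waits on nothing); releases L3
  run bravo (it waits on nothing); releases L9


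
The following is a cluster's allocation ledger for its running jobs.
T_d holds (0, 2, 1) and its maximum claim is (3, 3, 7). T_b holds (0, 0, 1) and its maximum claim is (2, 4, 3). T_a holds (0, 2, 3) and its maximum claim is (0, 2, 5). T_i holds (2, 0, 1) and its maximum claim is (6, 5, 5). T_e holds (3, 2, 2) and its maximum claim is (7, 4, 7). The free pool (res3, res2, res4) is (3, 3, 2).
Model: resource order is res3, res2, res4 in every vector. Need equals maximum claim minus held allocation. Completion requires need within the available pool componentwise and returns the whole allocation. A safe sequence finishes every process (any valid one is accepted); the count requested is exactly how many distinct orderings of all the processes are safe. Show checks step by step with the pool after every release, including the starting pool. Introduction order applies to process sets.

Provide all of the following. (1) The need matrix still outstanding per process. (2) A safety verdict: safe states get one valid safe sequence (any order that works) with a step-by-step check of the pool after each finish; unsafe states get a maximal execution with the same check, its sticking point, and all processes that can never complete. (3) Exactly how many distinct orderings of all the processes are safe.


(1) Outstanding need per process (order res3, res2, res4):
  T_d: (3, 1, 6)
  T_b: (2, 4, 2)
  T_a: (0, 0, 2)
  T_i: (4, 5, 4)
  T_e: (4, 2, 5)
(2) UNSAFE — no complete ordering exists.
Key observation: even finishing T_a, T_b, T_d leaves just (3, 7, 7) free — too little res3 for any of the remaining processes.
Going as far as possible: T_a, T_b, T_d; after that, nothing fits. Walking it through:
  pool = (3, 3, 2)
  T_a: need (0, 0, 2) fits (3, 3, 2); releases (0, 2, 3), pool now (3, 5, 5)
  T_b: need (2, 4, 2) fits (3, 5, 5); releases (0, 0, 1), pool now (3, 5, 6)
  T_d: need (3, 1, 6) fits (3, 5, 6); releases (0, 2, 1), pool now (3, 7, 7)
  blocked: T_i wants (4, 5, 4), pool (3, 7, 7) — not enough res3
  blocked: T_e wants (4, 2, 5), pool (3, 7, 7) — not enough res3
Permanently blocked: T_i and T_e.
(3) The exact count: 0 of the possible complete orderings are safe sequences.


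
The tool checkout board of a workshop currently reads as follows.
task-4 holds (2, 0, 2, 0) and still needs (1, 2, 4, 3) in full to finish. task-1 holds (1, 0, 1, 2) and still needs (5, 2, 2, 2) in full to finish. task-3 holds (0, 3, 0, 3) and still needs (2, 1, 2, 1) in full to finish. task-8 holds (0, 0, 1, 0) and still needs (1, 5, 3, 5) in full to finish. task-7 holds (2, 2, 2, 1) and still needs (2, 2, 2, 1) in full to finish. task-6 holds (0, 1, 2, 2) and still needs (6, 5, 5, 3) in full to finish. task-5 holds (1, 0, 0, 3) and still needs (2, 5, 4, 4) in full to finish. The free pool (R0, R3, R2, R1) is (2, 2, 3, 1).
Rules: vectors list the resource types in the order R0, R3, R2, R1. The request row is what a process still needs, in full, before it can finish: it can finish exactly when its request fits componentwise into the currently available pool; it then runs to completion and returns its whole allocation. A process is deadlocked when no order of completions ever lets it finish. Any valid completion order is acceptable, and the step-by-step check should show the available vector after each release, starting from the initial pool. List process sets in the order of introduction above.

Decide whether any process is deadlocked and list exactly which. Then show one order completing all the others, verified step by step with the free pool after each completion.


Nothing here is deadlocked.
Key observation: there is always a runnable process — task-3 first — so the state unwinds completely.
One completion order for the rest: task-3, task-7, task-4, task-6, task-5, task-8, task-1. Walking it through:
  pool = (2, 2, 3, 1)
  task-3: need (2, 1, 2, 1) fits (2, 2, 3, 1); releases (0, 3, 0, 3), pool now (2, 5, 3, 4)
  task-7: need (2, 2, 2, 1) fits (2, 5, 3, 4); releases (2, 2, 2, 1), pool now (4, 7, 5, 5)
  task-4: need (1, 2, 4, 3) fits (4, 7, 5, 5); releases (2, 0, 2, 0), pool now (6, 7, 7, 5)
  task-6: need (6, 5, 5, 3) fits (6, 7, 7, 5); releases (0, 1, 2, 2), pool now (6, 8, 9, 7)
  task-5: need (2, 5, 4, 4) fits (6, 8, 9, 7); releases (1, 0, 0, 3), pool now (7, 8, 9, 10)
  task-8: need (1, 5, 3, 5) fits (7, 8, 9, 10); releases (0, 0, 1, 0), pool now (7, 8, 10, 10)
  task-1: need (5, 2, 2, 2) fits (7, 8, 10, 10); releases (1, 0, 1, 2), pool now (8, 8, 11, 12)


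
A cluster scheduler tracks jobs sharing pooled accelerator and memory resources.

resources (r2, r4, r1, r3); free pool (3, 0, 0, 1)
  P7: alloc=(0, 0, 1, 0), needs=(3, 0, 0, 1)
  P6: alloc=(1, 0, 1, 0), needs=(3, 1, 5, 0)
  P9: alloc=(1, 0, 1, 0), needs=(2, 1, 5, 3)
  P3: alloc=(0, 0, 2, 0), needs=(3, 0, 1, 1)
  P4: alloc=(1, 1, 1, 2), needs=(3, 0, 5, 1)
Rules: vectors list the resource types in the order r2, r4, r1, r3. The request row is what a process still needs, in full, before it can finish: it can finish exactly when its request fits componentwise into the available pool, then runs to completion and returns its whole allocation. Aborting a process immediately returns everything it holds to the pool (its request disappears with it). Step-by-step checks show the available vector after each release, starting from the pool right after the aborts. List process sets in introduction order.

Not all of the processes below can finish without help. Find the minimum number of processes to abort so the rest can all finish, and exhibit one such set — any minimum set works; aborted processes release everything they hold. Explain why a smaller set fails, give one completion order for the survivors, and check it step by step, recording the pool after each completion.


Abort P6 and P9.
Key observation: aborting P6 and P9 returns (2, 0, 2, 0), and P4 — hopeless before — runs at step 3 with the returned capacity in the pool.
No one abort is enough; case by case: P7 alone leaves P6 blocked (short on r4 and r1); P6 alone leaves P9 blocked (short on r4, r1 and r3); P9 alone leaves P6 blocked (short on r4 and r1); P3 alone leaves P6 blocked (short on r4 and r1); P4 alone leaves P6 blocked (short on r1).
The survivors complete as P3, P7, P4. Step-by-step check (starting from the post-abort pool):
  pool = (5, 0, 2, 1)
  P3 needs (3, 0, 1, 1) <= (5, 0, 2, 1) -> finishes; pool += (0, 0, 2, 0) = (5, 0, 4, 1)
  P7 needs (3, 0, 0, 1) <= (5, 0, 4, 1) -> finishes; pool += (0, 0, 1, 0) = (5, 0, 5, 1)
  P4 needs (3, 0, 5, 1) <= (5, 0, 5, 1) -> finishes; pool += (1, 1, 1, 2) = (6, 1, 6, 3)


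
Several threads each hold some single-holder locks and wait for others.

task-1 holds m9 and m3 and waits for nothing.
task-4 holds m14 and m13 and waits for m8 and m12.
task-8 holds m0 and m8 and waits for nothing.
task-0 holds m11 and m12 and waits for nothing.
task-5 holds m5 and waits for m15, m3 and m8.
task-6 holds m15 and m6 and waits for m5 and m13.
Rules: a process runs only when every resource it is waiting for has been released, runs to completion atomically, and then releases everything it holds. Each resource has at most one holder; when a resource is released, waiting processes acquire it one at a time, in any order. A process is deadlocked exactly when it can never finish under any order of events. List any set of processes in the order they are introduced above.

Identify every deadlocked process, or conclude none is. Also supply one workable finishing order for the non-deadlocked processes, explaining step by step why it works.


Deadlocked: task-5 and task-6.
Key observation: the cycle task-5 -> task-6 -> task-5 can never break — each member waits on the next; no other process is dragged down with it.
One completion order for the rest: task-0, task-8, task-4, task-1.
Walking it through:
  task-0: no waits; runs immediately, freeing m11 and m12
  task-8: no waits; runs immediately, freeing m0 and m8
  run task-4 (all its waits — m8 and m12 — are resolved); releases m14 and m13
  task-1: no waits; runs immediately, freeing m9 and m3


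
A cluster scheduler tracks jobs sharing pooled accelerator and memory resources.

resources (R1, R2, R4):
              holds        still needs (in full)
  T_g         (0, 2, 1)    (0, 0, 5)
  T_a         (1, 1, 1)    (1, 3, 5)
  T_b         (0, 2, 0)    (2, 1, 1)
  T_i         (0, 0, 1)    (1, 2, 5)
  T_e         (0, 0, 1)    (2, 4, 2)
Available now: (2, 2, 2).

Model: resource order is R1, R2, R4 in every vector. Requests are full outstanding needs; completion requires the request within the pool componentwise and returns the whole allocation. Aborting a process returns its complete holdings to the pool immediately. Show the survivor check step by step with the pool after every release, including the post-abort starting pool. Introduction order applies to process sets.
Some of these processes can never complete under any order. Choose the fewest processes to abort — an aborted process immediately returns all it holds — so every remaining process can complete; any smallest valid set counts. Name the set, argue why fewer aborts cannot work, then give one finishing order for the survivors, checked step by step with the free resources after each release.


The answer: abort T_g and T_a.
Key observation: before aborting T_g and T_a, T_i was permanently blocked — no order could ever run it; afterwards it completes at step 3.
No one abort is enough; case by case: T_g alone leaves T_a blocked (short on R4); T_a alone leaves T_g blocked (short on R4); T_b alone leaves T_g blocked (short on R4); T_i alone leaves T_g blocked (short on R4); T_e alone leaves T_g blocked (short on R4).
The survivors complete as T_e, T_b, T_i. Step-by-step check (starting from the post-abort pool):
  pool = (3, 5, 4)
  T_e: need (2, 4, 2) fits (3, 5, 4); releases (0, 0, 1), pool now (3, 5, 5)
  T_b: need (2, 1, 1) fits (3, 5, 5); releases (0, 2, 0), pool now (3, 7, 5)
  T_i: need (1, 2, 5) fits (3, 7, 5); releases (0, 0, 1), pool now (3, 7, 6)


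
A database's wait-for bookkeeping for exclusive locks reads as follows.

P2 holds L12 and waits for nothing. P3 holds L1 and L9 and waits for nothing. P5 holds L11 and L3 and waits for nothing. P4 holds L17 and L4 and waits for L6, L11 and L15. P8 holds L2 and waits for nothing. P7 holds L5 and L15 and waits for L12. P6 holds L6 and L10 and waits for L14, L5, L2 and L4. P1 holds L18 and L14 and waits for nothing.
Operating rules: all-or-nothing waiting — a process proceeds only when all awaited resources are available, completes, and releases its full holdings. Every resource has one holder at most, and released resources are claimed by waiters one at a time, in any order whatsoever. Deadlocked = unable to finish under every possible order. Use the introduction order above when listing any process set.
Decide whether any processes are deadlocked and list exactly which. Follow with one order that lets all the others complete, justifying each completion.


Deadlocked set: P4 and P6.
Key observation: the cycle P4 -> P6 -> P4 can never break — each member waits on the next; no other process is dragged down with it.
The rest can finish in the order P2, P7, P5, P8, P3, P1.
Step-by-step check:
  P2 waits on nothing -> runs at once and releases L12
  run P7 (all its waits — L12 — are resolved); releases L5 and L15
  P5 waits on nothing -> runs at once and releases L11 and L3
  P8 waits on nothing -> runs at once and releases L2
  P3 waits on nothing -> runs at once and releases L1 and L9
  P1 waits on nothing -> runs at once and releases L18 and L14


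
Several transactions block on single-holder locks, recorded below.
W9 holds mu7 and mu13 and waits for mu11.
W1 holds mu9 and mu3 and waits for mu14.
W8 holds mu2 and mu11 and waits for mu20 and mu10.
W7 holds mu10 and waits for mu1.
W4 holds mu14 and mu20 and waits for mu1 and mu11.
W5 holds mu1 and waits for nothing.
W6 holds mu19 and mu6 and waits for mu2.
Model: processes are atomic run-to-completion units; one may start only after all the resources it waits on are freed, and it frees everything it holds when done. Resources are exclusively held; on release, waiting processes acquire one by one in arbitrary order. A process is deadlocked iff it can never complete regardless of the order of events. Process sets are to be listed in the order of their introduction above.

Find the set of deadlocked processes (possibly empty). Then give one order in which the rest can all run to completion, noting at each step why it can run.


The deadlocked set is W9, W1, W8, W4 and W6.
Key observation: the knot is the closed ring of waits W8 -> W4 -> W8; W9, W1 and W6 wait into the deadlock from upstream.
One completion order for the rest: W5, W7.
Check, step by step:
  W5: no waits; runs immediately, freeing mu1
  run W7 (all its waits — mu1 — are resolved); releases mu10


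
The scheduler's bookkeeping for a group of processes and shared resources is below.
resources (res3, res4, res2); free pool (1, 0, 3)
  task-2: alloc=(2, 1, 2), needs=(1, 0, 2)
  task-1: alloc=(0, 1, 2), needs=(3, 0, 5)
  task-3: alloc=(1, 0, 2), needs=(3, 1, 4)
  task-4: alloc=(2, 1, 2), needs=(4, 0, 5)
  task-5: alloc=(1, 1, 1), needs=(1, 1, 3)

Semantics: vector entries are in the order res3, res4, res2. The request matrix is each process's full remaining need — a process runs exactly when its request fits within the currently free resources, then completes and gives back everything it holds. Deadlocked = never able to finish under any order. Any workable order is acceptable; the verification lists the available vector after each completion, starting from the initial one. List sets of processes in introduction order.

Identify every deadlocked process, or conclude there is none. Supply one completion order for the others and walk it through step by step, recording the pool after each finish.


No process is deadlocked.
Key observation: beginning at task-2, releases accumulate fast enough that every process eventually fits.
One completion order for the rest: task-2, task-5, task-3, task-4, task-1. Verifying each step:
  pool = (1, 0, 3)
  task-2 needs (1, 0, 2) <= (1, 0, 3) -> finishes; pool += (2, 1, 2) = (3, 1, 5)
  task-5 needs (1, 1, 3) <= (3, 1, 5) -> finishes; pool += (1, 1, 1) = (4, 2, 6)
  task-3 needs (3, 1, 4) <= (4, 2, 6) -> finishes; pool += (1, 0, 2) = (5, 2, 8)
  task-4 needs (4, 0, 5) <= (5, 2, 8) -> finishes; pool += (2, 1, 2) = (7, 3, 10)
  task-1 needs (3, 0, 5) <= (7, 3, 10) -> finishes; pool += (0, 1, 2) = (7, 4, 12)


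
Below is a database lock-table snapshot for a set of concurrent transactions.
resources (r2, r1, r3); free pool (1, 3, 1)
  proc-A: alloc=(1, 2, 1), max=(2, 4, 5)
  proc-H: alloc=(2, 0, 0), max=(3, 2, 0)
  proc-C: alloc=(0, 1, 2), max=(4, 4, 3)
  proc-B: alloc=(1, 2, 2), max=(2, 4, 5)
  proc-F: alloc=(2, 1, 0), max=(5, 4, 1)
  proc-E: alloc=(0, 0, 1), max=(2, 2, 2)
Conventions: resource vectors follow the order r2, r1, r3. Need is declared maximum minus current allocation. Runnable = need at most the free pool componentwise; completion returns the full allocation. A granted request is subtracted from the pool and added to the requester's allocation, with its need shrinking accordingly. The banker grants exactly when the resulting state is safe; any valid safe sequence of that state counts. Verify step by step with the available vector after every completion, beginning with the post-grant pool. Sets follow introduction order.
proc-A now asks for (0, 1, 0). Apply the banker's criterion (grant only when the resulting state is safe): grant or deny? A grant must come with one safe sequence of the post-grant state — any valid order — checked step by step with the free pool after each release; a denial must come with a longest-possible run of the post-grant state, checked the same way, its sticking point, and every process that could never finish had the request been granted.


DENY — the pretend-granted state is unsafe.
Key observation: after proc-H, proc-E the pool peaks at (3, 2, 2), and each blocked process is short somewhere: proc-A on r3; proc-C on r2, r1; proc-B on r3; proc-F on r1.
After a pretend grant, a maximal execution: proc-H, proc-E — then nothing else fits. Verifying each step:
  pool = (1, 2, 1)
  proc-H needs (1, 2, 0) <= (1, 2, 1) -> finishes; pool += (2, 0, 0) = (3, 2, 1)
  proc-E needs (2, 2, 1) <= (3, 2, 1) -> finishes; pool += (0, 0, 1) = (3, 2, 2)
  proc-A still needs (1, 1, 4) but only (3, 2, 2) is free — short on r3
  proc-C still needs (4, 3, 1) but only (3, 2, 2) is free — short on r2 and r1
  proc-B still needs (1, 2, 3) but only (3, 2, 2) is free — short on r3
  proc-F still needs (3, 3, 1) but only (3, 2, 2) is free — short on r1
Had the request been granted, proc-A, proc-C, proc-B and proc-F could never finish.


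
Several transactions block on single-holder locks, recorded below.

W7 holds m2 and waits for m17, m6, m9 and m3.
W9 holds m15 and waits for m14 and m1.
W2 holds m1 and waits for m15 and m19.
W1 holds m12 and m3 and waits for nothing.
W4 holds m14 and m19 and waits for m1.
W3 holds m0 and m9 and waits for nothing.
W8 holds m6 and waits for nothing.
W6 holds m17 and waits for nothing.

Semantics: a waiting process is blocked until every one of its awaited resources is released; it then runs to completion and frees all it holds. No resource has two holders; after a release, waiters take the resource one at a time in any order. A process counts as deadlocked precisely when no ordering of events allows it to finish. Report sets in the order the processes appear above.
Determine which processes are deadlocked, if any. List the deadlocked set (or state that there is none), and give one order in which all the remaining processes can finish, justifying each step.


The deadlocked set is W9, W2 and W4.
Key observation: the wait chain closes on itself along W9 -> W2 -> W9; W4 is caught in further circular waits.
A valid finishing order for the others: W8, W3, W1, W6, W7.
Verifying each step:
  run W8 (it waits on nothing); releases m6
  run W3 (it waits on nothing); releases m0 and m9
  run W1 (it waits on nothing); releases m12 and m3
  run W6 (it waits on nothing); releases m17
  W7 waits on m17, m6, m9 and m3 — all released -> runs and releases m2


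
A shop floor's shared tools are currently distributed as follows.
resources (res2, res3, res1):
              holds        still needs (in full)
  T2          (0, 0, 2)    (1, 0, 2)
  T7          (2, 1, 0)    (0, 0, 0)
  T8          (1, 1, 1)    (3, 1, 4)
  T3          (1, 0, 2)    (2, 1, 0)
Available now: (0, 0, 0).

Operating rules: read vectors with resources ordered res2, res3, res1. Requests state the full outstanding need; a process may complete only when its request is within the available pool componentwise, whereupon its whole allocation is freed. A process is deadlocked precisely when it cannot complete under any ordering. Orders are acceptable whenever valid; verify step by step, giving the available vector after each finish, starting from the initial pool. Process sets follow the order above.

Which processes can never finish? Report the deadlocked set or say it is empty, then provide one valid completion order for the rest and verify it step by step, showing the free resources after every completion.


The deadlocked set is empty.
Key observation: T7 leads a chain of completions in which each release enables another process.
A valid finishing order for the others: T7, T3, T2, T8. Step-by-step check:
  pool = (0, 0, 0)
  T7: need (0, 0, 0) fits (0, 0, 0); releases (2, 1, 0), pool now (2, 1, 0)
  T3: need (2, 1, 0) fits (2, 1, 0); releases (1, 0, 2), pool now (3, 1, 2)
  T2: need (1, 0, 2) fits (3, 1, 2); releases (0, 0, 2), pool now (3, 1, 4)
  T8: need (3, 1, 4) fits (3, 1, 4); releases (1, 1, 1), pool now (4, 2, 5)


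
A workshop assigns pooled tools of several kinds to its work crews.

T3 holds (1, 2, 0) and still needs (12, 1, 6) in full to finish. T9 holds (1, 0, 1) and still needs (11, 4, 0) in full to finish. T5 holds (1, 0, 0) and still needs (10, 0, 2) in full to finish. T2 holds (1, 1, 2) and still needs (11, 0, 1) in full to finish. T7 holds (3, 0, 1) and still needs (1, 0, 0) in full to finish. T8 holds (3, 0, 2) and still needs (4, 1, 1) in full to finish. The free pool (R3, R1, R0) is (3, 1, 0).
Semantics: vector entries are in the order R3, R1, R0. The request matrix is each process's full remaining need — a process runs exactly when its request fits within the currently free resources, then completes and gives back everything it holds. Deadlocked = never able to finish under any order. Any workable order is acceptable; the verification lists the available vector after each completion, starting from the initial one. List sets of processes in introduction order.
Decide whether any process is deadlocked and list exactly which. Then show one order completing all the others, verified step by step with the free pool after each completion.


Deadlocked set: T3, T9, T5 and T2.
Key observation: once T7, T8 finish, the pool peaks at (9, 1, 3) — and every remaining process still needs more R3 than that.
The rest can finish in the order T7, T8. Check, step by step:
  pool = (3, 1, 0)
  T7 needs (1, 0, 0) <= (3, 1, 0) -> finishes; pool += (3, 0, 1) = (6, 1, 1)
  T8 needs (4, 1, 1) <= (6, 1, 1) -> finishes; pool += (3, 0, 2) = (9, 1, 3)
None of the blocked processes ever fits:
  blocked: T3 wants (12, 1, 6), pool (9, 1, 3) — not enough R3 and R0
  blocked: T9 wants (11, 4, 0), pool (9, 1, 3) — not enough R3 and R1
  blocked: T5 wants (10, 0, 2), pool (9, 1, 3) — not enough R3
  blocked: T2 wants (11, 0, 1), pool (9, 1, 3) — not enough R3


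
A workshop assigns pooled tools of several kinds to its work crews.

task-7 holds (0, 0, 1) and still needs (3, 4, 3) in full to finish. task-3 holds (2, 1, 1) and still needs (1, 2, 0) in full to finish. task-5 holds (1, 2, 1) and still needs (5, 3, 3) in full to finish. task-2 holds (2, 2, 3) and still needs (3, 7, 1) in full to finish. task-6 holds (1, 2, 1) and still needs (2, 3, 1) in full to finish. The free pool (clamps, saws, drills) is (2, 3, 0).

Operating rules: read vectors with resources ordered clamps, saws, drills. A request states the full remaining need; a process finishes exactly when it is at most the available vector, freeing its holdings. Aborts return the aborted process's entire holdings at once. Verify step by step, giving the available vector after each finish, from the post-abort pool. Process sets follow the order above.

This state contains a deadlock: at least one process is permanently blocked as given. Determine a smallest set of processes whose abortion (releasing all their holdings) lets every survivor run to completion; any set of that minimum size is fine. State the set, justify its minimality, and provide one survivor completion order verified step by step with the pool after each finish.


The answer: abort task-2.
Key observation: the returned (2, 2, 3) from task-2 is what brings task-7 — unrunnable before, under any order — into play at step 1.
Why nothing smaller works: aborting no one leaves the state deadlocked as given.
One survivor order: task-7, task-6, task-3, task-5. Check, step by step (post-abort pool first):
  pool = (4, 5, 3)
  run task-7 (needs (3, 4, 3), free (4, 5, 3)); after release of (0, 0, 1) the pool is (4, 5, 4)
  run task-6 (needs (2, 3, 1), free (4, 5, 4)); after release of (1, 2, 1) the pool is (5, 7, 5)
  run task-3 (needs (1, 2, 0), free (5, 7, 5)); after release of (2, 1, 1) the pool is (7, 8, 6)
  run task-5 (needs (5, 3, 3), free (7, 8, 6)); after release of (1, 2, 1) the pool is (8, 10, 7)


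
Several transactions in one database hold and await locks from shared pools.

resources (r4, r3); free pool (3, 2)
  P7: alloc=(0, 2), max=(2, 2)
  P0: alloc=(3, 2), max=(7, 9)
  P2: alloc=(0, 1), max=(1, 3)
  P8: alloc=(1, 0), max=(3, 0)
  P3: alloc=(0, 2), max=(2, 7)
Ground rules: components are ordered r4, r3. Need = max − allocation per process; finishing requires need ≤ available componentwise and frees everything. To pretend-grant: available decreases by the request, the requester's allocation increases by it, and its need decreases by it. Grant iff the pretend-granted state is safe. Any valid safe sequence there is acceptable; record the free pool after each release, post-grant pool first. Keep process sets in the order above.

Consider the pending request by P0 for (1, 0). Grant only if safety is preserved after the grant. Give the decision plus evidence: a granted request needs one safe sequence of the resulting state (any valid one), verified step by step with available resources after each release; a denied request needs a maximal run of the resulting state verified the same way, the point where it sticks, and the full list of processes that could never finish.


GRANT: granting preserves safety; a valid post-grant sequence is P2, P7, P8, P3, P0.
Key observation: after the grant the pool drops to (2, 2), which still lets P2 finish first and unwind the rest.
Verifying the post-grant state step by step:
  pool = (2, 2)
  P2 needs (1, 2) <= (2, 2) -> finishes; pool += (0, 1) = (2, 3)
  P7 needs (2, 0) <= (2, 3) -> finishes; pool += (0, 2) = (2, 5)
  P8 needs (2, 0) <= (2, 5) -> finishes; pool += (1, 0) = (3, 5)
  P3 needs (2, 5) <= (3, 5) -> finishes; pool += (0, 2) = (3, 7)
  P0 needs (3, 7) <= (3, 7) -> finishes; pool += (4, 2) = (7, 9)


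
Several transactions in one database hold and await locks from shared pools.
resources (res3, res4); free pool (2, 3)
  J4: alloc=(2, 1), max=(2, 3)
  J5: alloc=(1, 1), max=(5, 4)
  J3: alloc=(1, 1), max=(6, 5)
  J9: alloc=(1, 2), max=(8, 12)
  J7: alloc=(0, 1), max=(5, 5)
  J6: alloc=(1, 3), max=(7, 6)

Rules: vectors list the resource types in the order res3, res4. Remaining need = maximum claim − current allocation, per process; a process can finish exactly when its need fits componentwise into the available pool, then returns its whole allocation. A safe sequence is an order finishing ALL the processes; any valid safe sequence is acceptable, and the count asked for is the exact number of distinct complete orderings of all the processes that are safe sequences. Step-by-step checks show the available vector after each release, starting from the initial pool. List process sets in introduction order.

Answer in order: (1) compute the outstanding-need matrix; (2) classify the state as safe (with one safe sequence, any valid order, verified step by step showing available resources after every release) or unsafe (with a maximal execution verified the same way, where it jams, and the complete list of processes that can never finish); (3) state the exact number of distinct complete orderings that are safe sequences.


(1) Remaining need (order res3, res4):
  J4: (0, 2)
  J5: (4, 3)
  J3: (5, 4)
  J9: (7, 10)
  J7: (5, 4)
  J6: (6, 3)
(2) The state is SAFE; one workable sequence: J4, J5, J3, J7, J6, J9.
Key observation: reading the order forward, J5 is the first process whose need (4, 3) meets the free pool (4, 4) exactly on a resource it requests.
Walking it through:
  pool = (2, 3)
  run J4 (needs (0, 2), free (2, 3)); after release of (2, 1) the pool is (4, 4)
  run J5 (needs (4, 3), free (4, 4)); after release of (1, 1) the pool is (5, 5)
  run J3 (needs (5, 4), free (5, 5)); after release of (1, 1) the pool is (6, 6)
  run J7 (needs (5, 4), free (6, 6)); after release of (0, 1) the pool is (6, 7)
  run J6 (needs (6, 3), free (6, 7)); after release of (1, 3) the pool is (7, 10)
  run J9 (needs (7, 10), free (7, 10)); after release of (1, 2) the pool is (8, 12)
(3) The exact count: 3 of the possible complete orderings are safe sequences.


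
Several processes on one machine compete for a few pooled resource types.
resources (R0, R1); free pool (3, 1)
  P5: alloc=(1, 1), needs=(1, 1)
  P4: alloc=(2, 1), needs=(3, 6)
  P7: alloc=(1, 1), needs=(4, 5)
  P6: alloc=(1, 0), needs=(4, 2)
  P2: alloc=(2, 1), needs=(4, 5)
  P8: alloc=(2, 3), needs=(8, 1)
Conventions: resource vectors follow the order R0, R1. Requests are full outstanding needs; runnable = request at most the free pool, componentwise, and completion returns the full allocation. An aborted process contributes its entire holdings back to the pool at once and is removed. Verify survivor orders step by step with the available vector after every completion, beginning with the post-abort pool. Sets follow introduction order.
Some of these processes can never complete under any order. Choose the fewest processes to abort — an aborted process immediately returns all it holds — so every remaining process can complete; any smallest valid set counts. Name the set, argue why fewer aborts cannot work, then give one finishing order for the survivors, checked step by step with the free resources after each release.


The answer: abort P8.
Key observation: P7 had no path to completion before; after the abort of P8 ((2, 3) returned), step 3 is where it fits.
Why nothing smaller works: aborting no one leaves the state deadlocked as given.
The survivors complete as P5, P6, P7, P4, P2. Walking it through (starting from the post-abort pool):
  pool = (5, 4)
  run P5 (needs (1, 1), free (5, 4)); after release of (1, 1) the pool is (6, 5)
  run P6 (needs (4, 2), free (6, 5)); after release of (1, 0) the pool is (7, 5)
  run P7 (needs (4, 5), free (7, 5)); after release of (1, 1) the pool is (8, 6)
  run P4 (needs (3, 6), free (8, 6)); after release of (2, 1) the pool is (10, 7)
  run P2 (needs (4, 5), free (10, 7)); after release of (2, 1) the pool is (12, 8)
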